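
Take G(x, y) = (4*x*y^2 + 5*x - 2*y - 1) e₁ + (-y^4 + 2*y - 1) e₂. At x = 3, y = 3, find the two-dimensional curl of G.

-70

∂G₂/∂x = 0
∂G₁/∂y = 8*x*y - 2
Scalar curl = -8*x*y + 2
At (3, 3): -70.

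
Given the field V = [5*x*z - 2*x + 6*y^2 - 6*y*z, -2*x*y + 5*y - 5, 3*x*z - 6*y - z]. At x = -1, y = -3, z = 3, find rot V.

(-6, 4, 60)

(∇×V)₁ = ∂V₃/∂y − ∂V₂/∂z = -6
(∇×V)₂ = ∂V₁/∂z − ∂V₃/∂x = 5*x - 6*y - 3*z
(∇×V)₃ = ∂V₂/∂x − ∂V₁/∂y = -14*y + 6*z
∇×V = (-6, 5*x - 6*y - 3*z, -14*y + 6*z)
At (-1, -3, 3): (-6, 4, 60).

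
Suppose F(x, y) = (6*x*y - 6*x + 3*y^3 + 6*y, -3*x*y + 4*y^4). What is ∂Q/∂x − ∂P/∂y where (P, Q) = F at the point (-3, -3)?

∂F₂/∂x = -3*y
∂F₁/∂y = 6*x + 9*y^2 + 6
Scalar curl = -6*x - 9*y^2 - 3*y - 6
At (-3, -3): -60.

-60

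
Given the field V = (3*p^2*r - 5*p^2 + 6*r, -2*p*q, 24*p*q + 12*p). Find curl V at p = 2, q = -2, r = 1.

(48, 54, 4)

(∇×V)₁ = ∂V₃/∂q − ∂V₂/∂r = 24*p
(∇×V)₂ = ∂V₁/∂r − ∂V₃/∂p = 3*p^2 - 24*q - 6
(∇×V)₃ = ∂V₂/∂p − ∂V₁/∂q = -2*q
∇×V = (24*p, 3*p^2 - 24*q - 6, -2*q)
At (2, -2, 1): (48, 54, 4).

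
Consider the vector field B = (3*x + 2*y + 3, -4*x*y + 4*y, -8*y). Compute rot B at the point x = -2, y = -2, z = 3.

(∇×B)₁ = ∂B₃/∂y − ∂B₂/∂z = -8
(∇×B)₂ = ∂B₁/∂z − ∂B₃/∂x = 0
(∇×B)₃ = ∂B₂/∂x − ∂B₁/∂y = -4*y - 2
∇×B = (-8, 0, -4*y - 2)
At (-2, -2, 3): (-8, 0, 6).

(-8, 0, 6)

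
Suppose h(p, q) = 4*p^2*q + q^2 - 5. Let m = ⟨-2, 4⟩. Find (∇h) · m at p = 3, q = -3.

264

∂h/∂p = 8*p*q
∂h/∂q = 4*p^2 + 2*q
∇h at (3, -3) = (-72, 30)
∇h · m = (-72)(-2) + (30)(4) = 264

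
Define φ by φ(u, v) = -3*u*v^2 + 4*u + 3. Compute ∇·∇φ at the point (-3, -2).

18

∂²φ/∂u² = 0
∂²φ/∂v² = -6*u
∇²φ = -6*u
At (-3, -2): 18.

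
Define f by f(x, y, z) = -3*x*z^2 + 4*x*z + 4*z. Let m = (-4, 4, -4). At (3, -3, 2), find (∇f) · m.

96

∂f/∂x = -3*z^2 + 4*z
∂f/∂y = 0
∂f/∂z = -6*x*z + 4*x + 4
∇f at (3, -3, 2) = (-4, 0, -20)
∇f · m = (-4)(-4) + (0)(4) + (-20)(-4) = 96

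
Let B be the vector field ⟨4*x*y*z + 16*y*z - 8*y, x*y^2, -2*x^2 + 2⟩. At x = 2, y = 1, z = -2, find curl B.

(0, 32, 57)

(∇×B)₁ = ∂B₃/∂y − ∂B₂/∂z = 0
(∇×B)₂ = ∂B₁/∂z − ∂B₃/∂x = 4*x*y + 4*x + 16*y
(∇×B)₃ = ∂B₂/∂x − ∂B₁/∂y = -4*x*z + y^2 - 16*z + 8
∇×B = (0, 4*x*y + 4*x + 16*y, -4*x*z + y^2 - 16*z + 8)
At (2, 1, -2): (0, 32, 57).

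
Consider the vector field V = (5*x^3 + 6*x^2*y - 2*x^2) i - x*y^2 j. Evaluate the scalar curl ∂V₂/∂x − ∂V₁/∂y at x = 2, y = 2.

∂V₂/∂x = -y^2
∂V₁/∂y = 6*x^2
Scalar curl = -6*x^2 - y^2
At (2, 2): -28.

-28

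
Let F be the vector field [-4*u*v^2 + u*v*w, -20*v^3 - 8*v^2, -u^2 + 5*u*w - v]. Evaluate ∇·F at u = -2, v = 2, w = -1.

-300

∂F₁/∂u = -4*v^2 + v*w
∂F₂/∂v = -60*v^2 - 16*v
∂F₃/∂w = 5*u
∇·F = 5*u - 64*v^2 + v*w - 16*v
At (-2, 2, -1): -300.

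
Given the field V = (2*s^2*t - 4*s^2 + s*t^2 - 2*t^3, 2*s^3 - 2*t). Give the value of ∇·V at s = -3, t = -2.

∂V₁/∂s = 4*s*t - 8*s + t^2
∂V₂/∂t = -2
∇·V = 4*s*t - 8*s + t^2 - 2
At (-3, -2): 50.

50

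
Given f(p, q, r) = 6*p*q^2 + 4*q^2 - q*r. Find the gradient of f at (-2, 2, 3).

∂f/∂p = 6*q^2
∂f/∂q = 12*p*q + 8*q - r
∂f/∂r = -q
∇f = (6*q^2, 12*p*q + 8*q - r, -q)
At (-2, 2, 3): (24, -35, -2).

(24, -35, -2)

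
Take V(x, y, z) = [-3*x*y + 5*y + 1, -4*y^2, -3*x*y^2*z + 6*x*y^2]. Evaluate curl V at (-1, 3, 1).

(∇×V)₁ = ∂V₃/∂y − ∂V₂/∂z = -6*x*y*z + 12*x*y
(∇×V)₂ = ∂V₁/∂z − ∂V₃/∂x = 3*y^2*z - 6*y^2
(∇×V)₃ = ∂V₂/∂x − ∂V₁/∂y = 3*x - 5
∇×V = (-6*x*y*z + 12*x*y, 3*y^2*z - 6*y^2, 3*x - 5)
At (-1, 3, 1): (-18, -27, -8).

(-18, -27, -8)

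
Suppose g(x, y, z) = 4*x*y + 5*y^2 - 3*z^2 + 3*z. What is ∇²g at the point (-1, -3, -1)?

∂²g/∂x² = 0
∂²g/∂y² = 10
∂²g/∂z² = -6
∇²g = 4
At (-1, -3, -1): 4.

4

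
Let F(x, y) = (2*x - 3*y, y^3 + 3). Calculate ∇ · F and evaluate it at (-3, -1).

∂F₁/∂x = 2
∂F₂/∂y = 3*y^2
∇·F = 3*y^2 + 2
At (-3, -1): 5.

5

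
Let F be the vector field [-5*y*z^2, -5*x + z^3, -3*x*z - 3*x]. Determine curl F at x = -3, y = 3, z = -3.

(-27, 84, 40)

(∇×F)₁ = ∂F₃/∂y − ∂F₂/∂z = -3*z^2
(∇×F)₂ = ∂F₁/∂z − ∂F₃/∂x = -10*y*z + 3*z + 3
(∇×F)₃ = ∂F₂/∂x − ∂F₁/∂y = 5*z^2 - 5
∇×F = (-3*z^2, -10*y*z + 3*z + 3, 5*z^2 - 5)
At (-3, 3, -3): (-27, 84, 40).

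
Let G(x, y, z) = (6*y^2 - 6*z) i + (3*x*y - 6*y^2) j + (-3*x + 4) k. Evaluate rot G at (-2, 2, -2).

(0, -3, -18)

(∇×G)₁ = ∂G₃/∂y − ∂G₂/∂z = 0
(∇×G)₂ = ∂G₁/∂z − ∂G₃/∂x = -3
(∇×G)₃ = ∂G₂/∂x − ∂G₁/∂y = -9*y
∇×G = (0, -3, -9*y)
At (-2, 2, -2): (0, -3, -18).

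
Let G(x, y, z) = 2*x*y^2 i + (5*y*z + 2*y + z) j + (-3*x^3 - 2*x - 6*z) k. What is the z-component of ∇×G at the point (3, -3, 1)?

(∇×G)_3 = ∂G₂/∂x − ∂G₁/∂y
= 0 − (4*x*y)
= -4*x*y
At (3, -3, 1): 36.

36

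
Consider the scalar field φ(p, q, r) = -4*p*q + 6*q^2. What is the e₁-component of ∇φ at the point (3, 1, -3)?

-4

(∇φ)_1 = ∂φ/∂p = -4*q
At (3, 1, -3): -4.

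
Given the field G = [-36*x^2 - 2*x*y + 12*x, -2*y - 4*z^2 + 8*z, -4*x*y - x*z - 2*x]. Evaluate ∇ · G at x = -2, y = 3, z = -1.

150

∂G₁/∂x = -72*x - 2*y + 12
∂G₂/∂y = -2
∂G₃/∂z = -x
∇·G = -73*x - 2*y + 10
At (-2, 3, -1): 150.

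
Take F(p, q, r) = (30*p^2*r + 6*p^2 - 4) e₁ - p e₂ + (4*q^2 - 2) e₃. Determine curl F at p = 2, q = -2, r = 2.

(∇×F)₁ = ∂F₃/∂q − ∂F₂/∂r = 8*q
(∇×F)₂ = ∂F₁/∂r − ∂F₃/∂p = 30*p^2
(∇×F)₃ = ∂F₂/∂p − ∂F₁/∂q = -1
∇×F = (8*q, 30*p^2, -1)
At (2, -2, 2): (-16, 120, -1).

(-16, 120, -1)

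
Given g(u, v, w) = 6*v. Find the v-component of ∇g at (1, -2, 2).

(∇g)_2 = ∂g/∂v = 6
At (1, -2, 2): 6.

6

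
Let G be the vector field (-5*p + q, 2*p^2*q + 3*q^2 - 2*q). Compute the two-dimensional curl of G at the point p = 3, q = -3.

-37

∂G₂/∂p = 4*p*q
∂G₁/∂q = 1
Scalar curl = 4*p*q - 1
At (3, -3): -37.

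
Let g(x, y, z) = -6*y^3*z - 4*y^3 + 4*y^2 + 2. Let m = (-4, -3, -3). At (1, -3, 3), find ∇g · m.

∂g/∂x = 0
∂g/∂y = -18*y^2*z - 12*y^2 + 8*y
∂g/∂z = -6*y^3
∇g at (1, -3, 3) = (0, -618, 162)
∇g · m = (0)(-4) + (-618)(-3) + (162)(-3) = 1368

1368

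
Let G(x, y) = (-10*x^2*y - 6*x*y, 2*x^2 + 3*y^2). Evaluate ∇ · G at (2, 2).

-80

∂G₁/∂x = -20*x*y - 6*y
∂G₂/∂y = 6*y
∇·G = -20*x*y
At (2, 2): -80.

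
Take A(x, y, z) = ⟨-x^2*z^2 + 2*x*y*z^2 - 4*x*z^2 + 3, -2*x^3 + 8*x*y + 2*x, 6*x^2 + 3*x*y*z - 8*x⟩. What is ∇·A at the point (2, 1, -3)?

-32

∂A₁/∂x = -2*x*z^2 + 2*y*z^2 - 4*z^2
∂A₂/∂y = 8*x
∂A₃/∂z = 3*x*y
∇·A = 3*x*y - 2*x*z^2 + 8*x + 2*y*z^2 - 4*z^2
At (2, 1, -3): -32.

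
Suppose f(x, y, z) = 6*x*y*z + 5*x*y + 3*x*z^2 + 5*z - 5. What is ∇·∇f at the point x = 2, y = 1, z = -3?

12

∂²f/∂x² = 0
∂²f/∂y² = 0
∂²f/∂z² = 6*x
∇²f = 6*x
At (2, 1, -3): 12.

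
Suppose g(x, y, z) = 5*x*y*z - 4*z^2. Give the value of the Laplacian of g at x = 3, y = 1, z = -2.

-8

∂²g/∂x² = 0
∂²g/∂y² = 0
∂²g/∂z² = -8
∇²g = -8
At (3, 1, -2): -8.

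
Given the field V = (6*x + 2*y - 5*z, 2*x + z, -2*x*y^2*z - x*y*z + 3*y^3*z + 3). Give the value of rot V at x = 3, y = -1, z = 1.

(17, -4, 0)

(∇×V)₁ = ∂V₃/∂y − ∂V₂/∂z = -4*x*y*z - x*z + 9*y^2*z - 1
(∇×V)₂ = ∂V₁/∂z − ∂V₃/∂x = 2*y^2*z + y*z - 5
(∇×V)₃ = ∂V₂/∂x − ∂V₁/∂y = 0
∇×V = (-4*x*y*z - x*z + 9*y^2*z - 1, 2*y^2*z + y*z - 5, 0)
At (3, -1, 1): (17, -4, 0).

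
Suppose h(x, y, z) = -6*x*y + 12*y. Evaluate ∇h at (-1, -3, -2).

∂h/∂x = -6*y
∂h/∂y = -6*x + 12
∂h/∂z = 0
∇h = (-6*y, -6*x + 12, 0)
At (-1, -3, -2): (18, 18, 0).

(18, 18, 0)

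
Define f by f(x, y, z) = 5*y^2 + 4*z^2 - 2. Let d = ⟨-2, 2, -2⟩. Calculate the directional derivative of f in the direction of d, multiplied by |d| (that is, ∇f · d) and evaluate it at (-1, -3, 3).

-108

∂f/∂x = 0
∂f/∂y = 10*y
∂f/∂z = 8*z
∇f at (-1, -3, 3) = (0, -30, 24)
∇f · d = (0)(-2) + (-30)(2) + (24)(-2) = -108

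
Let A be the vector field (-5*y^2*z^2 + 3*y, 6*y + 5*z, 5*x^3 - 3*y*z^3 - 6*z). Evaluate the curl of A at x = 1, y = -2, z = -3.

(76, 105, -183)

(∇×A)₁ = ∂A₃/∂y − ∂A₂/∂z = -3*z^3 - 5
(∇×A)₂ = ∂A₁/∂z − ∂A₃/∂x = -15*x^2 - 10*y^2*z
(∇×A)₃ = ∂A₂/∂x − ∂A₁/∂y = 10*y*z^2 - 3
∇×A = (-3*z^3 - 5, -15*x^2 - 10*y^2*z, 10*y*z^2 - 3)
At (1, -2, -3): (76, 105, -183).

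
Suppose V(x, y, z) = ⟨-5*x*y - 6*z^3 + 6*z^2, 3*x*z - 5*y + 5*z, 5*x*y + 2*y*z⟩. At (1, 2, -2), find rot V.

(-7, -106, -1)

(∇×V)₁ = ∂V₃/∂y − ∂V₂/∂z = 2*x + 2*z - 5
(∇×V)₂ = ∂V₁/∂z − ∂V₃/∂x = -5*y - 18*z^2 + 12*z
(∇×V)₃ = ∂V₂/∂x − ∂V₁/∂y = 5*x + 3*z
∇×V = (2*x + 2*z - 5, -5*y - 18*z^2 + 12*z, 5*x + 3*z)
At (1, 2, -2): (-7, -106, -1).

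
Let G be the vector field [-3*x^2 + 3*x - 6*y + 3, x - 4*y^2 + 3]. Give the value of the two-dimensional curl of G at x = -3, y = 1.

7

∂G₂/∂x = 1
∂G₁/∂y = -6
Scalar curl = 7
At (-3, 1): 7.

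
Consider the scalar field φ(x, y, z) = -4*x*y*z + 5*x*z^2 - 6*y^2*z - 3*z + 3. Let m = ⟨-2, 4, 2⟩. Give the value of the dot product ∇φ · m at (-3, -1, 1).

-24

∂φ/∂x = -4*y*z + 5*z^2
∂φ/∂y = -4*x*z - 12*y*z
∂φ/∂z = -4*x*y + 10*x*z - 6*y^2 - 3
∇φ at (-3, -1, 1) = (9, 24, -51)
∇φ · m = (9)(-2) + (24)(4) + (-51)(2) = -24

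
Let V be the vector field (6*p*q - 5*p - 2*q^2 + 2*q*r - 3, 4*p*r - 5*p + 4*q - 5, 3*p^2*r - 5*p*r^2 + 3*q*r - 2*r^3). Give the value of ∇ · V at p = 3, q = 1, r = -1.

59

∂V₁/∂p = 6*q - 5
∂V₂/∂q = 4
∂V₃/∂r = 3*p^2 - 10*p*r + 3*q - 6*r^2
∇·V = 3*p^2 - 10*p*r + 9*q - 6*r^2 - 1
At (3, 1, -1): 59.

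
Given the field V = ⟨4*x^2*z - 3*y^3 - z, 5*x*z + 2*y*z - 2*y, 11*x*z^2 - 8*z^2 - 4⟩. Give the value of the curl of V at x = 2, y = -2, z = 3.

(∇×V)₁ = ∂V₃/∂y − ∂V₂/∂z = -5*x - 2*y
(∇×V)₂ = ∂V₁/∂z − ∂V₃/∂x = 4*x^2 - 11*z^2 - 1
(∇×V)₃ = ∂V₂/∂x − ∂V₁/∂y = 9*y^2 + 5*z
∇×V = (-5*x - 2*y, 4*x^2 - 11*z^2 - 1, 9*y^2 + 5*z)
At (2, -2, 3): (-6, -84, 51).

(-6, -84, 51)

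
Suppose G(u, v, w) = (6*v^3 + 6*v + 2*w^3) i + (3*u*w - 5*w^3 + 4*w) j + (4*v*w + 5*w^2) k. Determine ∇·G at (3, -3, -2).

-32

∂G₁/∂u = 0
∂G₂/∂v = 0
∂G₃/∂w = 4*v + 10*w
∇·G = 4*v + 10*w
At (3, -3, -2): -32.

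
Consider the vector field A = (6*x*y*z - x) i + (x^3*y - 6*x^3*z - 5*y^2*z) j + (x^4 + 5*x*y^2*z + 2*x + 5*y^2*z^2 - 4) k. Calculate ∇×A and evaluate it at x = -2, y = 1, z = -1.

(∇×A)₁ = ∂A₃/∂y − ∂A₂/∂z = 6*x^3 + 10*x*y*z + 5*y^2 + 10*y*z^2
(∇×A)₂ = ∂A₁/∂z − ∂A₃/∂x = -4*x^3 + 6*x*y - 5*y^2*z - 2
(∇×A)₃ = ∂A₂/∂x − ∂A₁/∂y = 3*x^2*y - 18*x^2*z - 6*x*z
∇×A = (6*x^3 + 10*x*y*z + 5*y^2 + 10*y*z^2, -4*x^3 + 6*x*y - 5*y^2*z - 2, 3*x^2*y - 18*x^2*z - 6*x*z)
At (-2, 1, -1): (-13, 23, 72).

(-13, 23, 72)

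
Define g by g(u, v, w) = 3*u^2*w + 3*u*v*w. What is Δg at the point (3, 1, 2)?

12

∂²g/∂u² = 6*w
∂²g/∂v² = 0
∂²g/∂w² = 0
∇²g = 6*w
At (3, 1, 2): 12.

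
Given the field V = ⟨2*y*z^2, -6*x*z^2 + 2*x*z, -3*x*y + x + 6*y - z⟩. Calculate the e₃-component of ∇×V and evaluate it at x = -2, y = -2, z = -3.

-78

(∇×V)_3 = ∂V₂/∂x − ∂V₁/∂y
= -6*z^2 + 2*z − (2*z^2)
= -8*z^2 + 2*z
At (-2, -2, -3): -78.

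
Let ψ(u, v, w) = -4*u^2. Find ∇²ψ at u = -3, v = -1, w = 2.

∂²ψ/∂u² = -8
∂²ψ/∂v² = 0
∂²ψ/∂w² = 0
∇²ψ = -8
At (-3, -1, 2): -8.

-8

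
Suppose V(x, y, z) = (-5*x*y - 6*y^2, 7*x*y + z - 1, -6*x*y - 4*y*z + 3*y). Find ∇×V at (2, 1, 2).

(-18, 6, 29)

(∇×V)₁ = ∂V₃/∂y − ∂V₂/∂z = -6*x - 4*z + 2
(∇×V)₂ = ∂V₁/∂z − ∂V₃/∂x = 6*y
(∇×V)₃ = ∂V₂/∂x − ∂V₁/∂y = 5*x + 19*y
∇×V = (-6*x - 4*z + 2, 6*y, 5*x + 19*y)
At (2, 1, 2): (-18, 6, 29).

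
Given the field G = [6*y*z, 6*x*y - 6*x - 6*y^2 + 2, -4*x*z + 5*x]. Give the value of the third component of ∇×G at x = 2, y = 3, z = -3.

30

(∇×G)_3 = ∂G₂/∂x − ∂G₁/∂y
= 6*y - 6 − (6*z)
= 6*y - 6*z - 6
At (2, 3, -3): 30.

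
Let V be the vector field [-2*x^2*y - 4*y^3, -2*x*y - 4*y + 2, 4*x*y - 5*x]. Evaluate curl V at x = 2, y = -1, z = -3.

(∇×V)₁ = ∂V₃/∂y − ∂V₂/∂z = 4*x
(∇×V)₂ = ∂V₁/∂z − ∂V₃/∂x = -4*y + 5
(∇×V)₃ = ∂V₂/∂x − ∂V₁/∂y = 2*x^2 + 12*y^2 - 2*y
∇×V = (4*x, -4*y + 5, 2*x^2 + 12*y^2 - 2*y)
At (2, -1, -3): (8, 9, 22).

(8, 9, 22)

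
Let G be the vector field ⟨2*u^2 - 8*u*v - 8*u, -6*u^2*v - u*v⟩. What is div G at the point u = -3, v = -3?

∂G₁/∂u = 4*u - 8*v - 8
∂G₂/∂v = -6*u^2 - u
∇·G = -6*u^2 + 3*u - 8*v - 8
At (-3, -3): -47.

-47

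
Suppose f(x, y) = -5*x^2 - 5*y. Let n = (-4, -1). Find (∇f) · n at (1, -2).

∂f/∂x = -10*x
∂f/∂y = -5
∇f at (1, -2) = (-10, -5)
∇f · n = (-10)(-4) + (-5)(-1) = 45

45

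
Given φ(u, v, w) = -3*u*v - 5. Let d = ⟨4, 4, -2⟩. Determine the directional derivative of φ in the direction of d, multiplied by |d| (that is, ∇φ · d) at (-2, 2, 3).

0

∂φ/∂u = -3*v
∂φ/∂v = -3*u
∂φ/∂w = 0
∇φ at (-2, 2, 3) = (-6, 6, 0)
∇φ · d = (-6)(4) + (6)(4) + (0)(-2) = 0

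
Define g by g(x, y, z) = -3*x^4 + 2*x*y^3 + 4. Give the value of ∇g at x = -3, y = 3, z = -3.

∂g/∂x = -12*x^3 + 2*y^3
∂g/∂y = 6*x*y^2
∂g/∂z = 0
∇g = (-12*x^3 + 2*y^3, 6*x*y^2, 0)
At (-3, 3, -3): (378, -162, 0).

(378, -162, 0)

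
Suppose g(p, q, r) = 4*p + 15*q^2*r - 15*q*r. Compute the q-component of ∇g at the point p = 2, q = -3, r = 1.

(∇g)_2 = ∂g/∂q = 30*q*r - 15*r
At (2, -3, 1): -105.

-105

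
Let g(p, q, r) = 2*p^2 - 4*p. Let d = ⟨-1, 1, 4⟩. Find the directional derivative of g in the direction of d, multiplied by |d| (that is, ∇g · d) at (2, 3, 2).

∂g/∂p = 4*p - 4
∂g/∂q = 0
∂g/∂r = 0
∇g at (2, 3, 2) = (4, 0, 0)
∇g · d = (4)(-1) + (0)(1) + (0)(4) = -4

-4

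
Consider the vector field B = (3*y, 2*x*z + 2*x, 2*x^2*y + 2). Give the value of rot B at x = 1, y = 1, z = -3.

(0, -4, -7)

(∇×B)₁ = ∂B₃/∂y − ∂B₂/∂z = 2*x^2 - 2*x
(∇×B)₂ = ∂B₁/∂z − ∂B₃/∂x = -4*x*y
(∇×B)₃ = ∂B₂/∂x − ∂B₁/∂y = 2*z - 1
∇×B = (2*x^2 - 2*x, -4*x*y, 2*z - 1)
At (1, 1, -3): (0, -4, -7).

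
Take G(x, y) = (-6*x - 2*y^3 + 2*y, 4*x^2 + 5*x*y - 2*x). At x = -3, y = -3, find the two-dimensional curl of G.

∂G₂/∂x = 8*x + 5*y - 2
∂G₁/∂y = -6*y^2 + 2
Scalar curl = 8*x + 6*y^2 + 5*y - 4
At (-3, -3): 11.

11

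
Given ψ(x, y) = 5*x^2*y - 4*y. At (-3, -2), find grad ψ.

∂ψ/∂x = 10*x*y
∂ψ/∂y = 5*x^2 - 4
∇ψ = (10*x*y, 5*x^2 - 4)
At (-3, -2): (60, 41).

(60, 41)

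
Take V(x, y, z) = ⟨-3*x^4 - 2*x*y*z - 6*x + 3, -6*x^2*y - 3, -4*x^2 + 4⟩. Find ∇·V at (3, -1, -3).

∂V₁/∂x = -12*x^3 - 2*y*z - 6
∂V₂/∂y = -6*x^2
∂V₃/∂z = 0
∇·V = -12*x^3 - 6*x^2 - 2*y*z - 6
At (3, -1, -3): -390.

-390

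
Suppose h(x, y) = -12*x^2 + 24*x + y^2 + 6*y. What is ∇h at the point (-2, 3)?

∂h/∂x = -24*x + 24
∂h/∂y = 2*y + 6
∇h = (-24*x + 24, 2*y + 6)
At (-2, 3): (72, 12).

(72, 12)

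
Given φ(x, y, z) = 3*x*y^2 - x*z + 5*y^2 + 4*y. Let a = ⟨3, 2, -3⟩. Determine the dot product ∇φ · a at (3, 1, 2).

76

∂φ/∂x = 3*y^2 - z
∂φ/∂y = 6*x*y + 10*y + 4
∂φ/∂z = -x
∇φ at (3, 1, 2) = (1, 32, -3)
∇φ · a = (1)(3) + (32)(2) + (-3)(-3) = 76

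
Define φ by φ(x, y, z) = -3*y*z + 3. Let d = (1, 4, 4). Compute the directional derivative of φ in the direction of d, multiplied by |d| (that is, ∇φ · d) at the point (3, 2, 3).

∂φ/∂x = 0
∂φ/∂y = -3*z
∂φ/∂z = -3*y
∇φ at (3, 2, 3) = (0, -9, -6)
∇φ · d = (0)(1) + (-9)(4) + (-6)(4) = -60

-60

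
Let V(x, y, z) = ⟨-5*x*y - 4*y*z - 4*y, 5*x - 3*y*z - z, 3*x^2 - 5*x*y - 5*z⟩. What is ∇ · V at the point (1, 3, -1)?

∂V₁/∂x = -5*y
∂V₂/∂y = -3*z
∂V₃/∂z = -5
∇·V = -5*y - 3*z - 5
At (1, 3, -1): -17.

-17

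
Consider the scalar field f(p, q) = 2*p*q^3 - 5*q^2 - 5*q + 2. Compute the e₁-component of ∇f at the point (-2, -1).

-2

(∇f)_1 = ∂f/∂p = 2*q^3
At (-2, -1): -2.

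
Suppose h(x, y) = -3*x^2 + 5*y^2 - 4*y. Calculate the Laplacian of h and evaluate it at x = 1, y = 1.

4

∂²h/∂x² = -6
∂²h/∂y² = 10
∇²h = 4
At (1, 1): 4.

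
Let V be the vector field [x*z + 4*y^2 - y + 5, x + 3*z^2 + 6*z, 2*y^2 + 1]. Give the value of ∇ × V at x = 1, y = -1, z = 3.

(-28, 1, 10)

(∇×V)₁ = ∂V₃/∂y − ∂V₂/∂z = 4*y - 6*z - 6
(∇×V)₂ = ∂V₁/∂z − ∂V₃/∂x = x
(∇×V)₃ = ∂V₂/∂x − ∂V₁/∂y = -8*y + 2
∇×V = (4*y - 6*z - 6, x, -8*y + 2)
At (1, -1, 3): (-28, 1, 10).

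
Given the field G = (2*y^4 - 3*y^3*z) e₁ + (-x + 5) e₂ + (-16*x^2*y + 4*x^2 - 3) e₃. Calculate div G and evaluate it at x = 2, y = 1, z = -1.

∂G₁/∂x = 0
∂G₂/∂y = 0
∂G₃/∂z = 0
∇·G = 0
At (2, 1, -1): 0.

0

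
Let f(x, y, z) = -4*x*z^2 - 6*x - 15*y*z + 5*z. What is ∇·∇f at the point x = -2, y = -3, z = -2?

16

∂²f/∂x² = 0
∂²f/∂y² = 0
∂²f/∂z² = -8*x
∇²f = -8*x
At (-2, -3, -2): 16.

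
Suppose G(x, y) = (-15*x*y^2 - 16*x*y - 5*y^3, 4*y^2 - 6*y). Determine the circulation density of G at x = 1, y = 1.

∂G₂/∂x = 0
∂G₁/∂y = -30*x*y - 16*x - 15*y^2
Scalar curl = 30*x*y + 16*x + 15*y^2
At (1, 1): 61.

61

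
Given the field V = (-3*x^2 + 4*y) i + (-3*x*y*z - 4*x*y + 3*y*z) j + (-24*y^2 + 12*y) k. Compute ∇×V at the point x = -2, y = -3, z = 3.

(183, 0, 35)

(∇×V)₁ = ∂V₃/∂y − ∂V₂/∂z = 3*x*y - 51*y + 12
(∇×V)₂ = ∂V₁/∂z − ∂V₃/∂x = 0
(∇×V)₃ = ∂V₂/∂x − ∂V₁/∂y = -3*y*z - 4*y - 4
∇×V = (3*x*y - 51*y + 12, 0, -3*y*z - 4*y - 4)
At (-2, -3, 3): (183, 0, 35).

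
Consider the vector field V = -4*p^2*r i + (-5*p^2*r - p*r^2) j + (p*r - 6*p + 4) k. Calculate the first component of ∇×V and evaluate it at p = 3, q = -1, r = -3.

(∇×V)_1 = ∂V₃/∂q − ∂V₂/∂r
= 0 − (-5*p^2 - 2*p*r)
= 5*p^2 + 2*p*r
At (3, -1, -3): 27.

27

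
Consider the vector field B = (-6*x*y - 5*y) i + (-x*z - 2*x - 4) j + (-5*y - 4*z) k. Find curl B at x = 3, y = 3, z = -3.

(∇×B)₁ = ∂B₃/∂y − ∂B₂/∂z = x - 5
(∇×B)₂ = ∂B₁/∂z − ∂B₃/∂x = 0
(∇×B)₃ = ∂B₂/∂x − ∂B₁/∂y = 6*x - z + 3
∇×B = (x - 5, 0, 6*x - z + 3)
At (3, 3, -3): (-2, 0, 24).

(-2, 0, 24)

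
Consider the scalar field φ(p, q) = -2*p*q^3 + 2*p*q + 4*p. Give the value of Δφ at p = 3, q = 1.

∂²φ/∂p² = 0
∂²φ/∂q² = -12*p*q
∇²φ = -12*p*q
At (3, 1): -36.

-36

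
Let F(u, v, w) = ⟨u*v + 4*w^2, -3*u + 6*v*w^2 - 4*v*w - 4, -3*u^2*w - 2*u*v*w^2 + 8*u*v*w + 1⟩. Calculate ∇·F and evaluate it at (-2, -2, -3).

∂F₁/∂u = v
∂F₂/∂v = 6*w^2 - 4*w
∂F₃/∂w = -3*u^2 - 4*u*v*w + 8*u*v
∇·F = -3*u^2 - 4*u*v*w + 8*u*v + v + 6*w^2 - 4*w
At (-2, -2, -3): 132.

132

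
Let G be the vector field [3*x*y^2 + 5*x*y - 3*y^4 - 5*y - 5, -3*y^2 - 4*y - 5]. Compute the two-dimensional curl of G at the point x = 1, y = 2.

84

∂G₂/∂x = 0
∂G₁/∂y = 6*x*y + 5*x - 12*y^3 - 5
Scalar curl = -6*x*y - 5*x + 12*y^3 + 5
At (1, 2): 84.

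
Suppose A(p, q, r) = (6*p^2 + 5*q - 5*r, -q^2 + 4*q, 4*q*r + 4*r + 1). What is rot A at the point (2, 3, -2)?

(-8, -5, -5)

(∇×A)₁ = ∂A₃/∂q − ∂A₂/∂r = 4*r
(∇×A)₂ = ∂A₁/∂r − ∂A₃/∂p = -5
(∇×A)₃ = ∂A₂/∂p − ∂A₁/∂q = -5
∇×A = (4*r, -5, -5)
At (2, 3, -2): (-8, -5, -5).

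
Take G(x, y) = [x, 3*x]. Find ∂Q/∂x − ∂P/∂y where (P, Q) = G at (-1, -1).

∂G₂/∂x = 3
∂G₁/∂y = 0
Scalar curl = 3
At (-1, -1): 3.

3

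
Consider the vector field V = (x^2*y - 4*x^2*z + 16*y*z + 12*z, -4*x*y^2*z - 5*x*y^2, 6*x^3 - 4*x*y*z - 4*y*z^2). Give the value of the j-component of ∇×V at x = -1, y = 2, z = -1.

(∇×V)_2 = ∂V₁/∂z − ∂V₃/∂x
= -4*x^2 + 16*y + 12 − (18*x^2 - 4*y*z)
= -22*x^2 + 4*y*z + 16*y + 12
At (-1, 2, -1): 14.

14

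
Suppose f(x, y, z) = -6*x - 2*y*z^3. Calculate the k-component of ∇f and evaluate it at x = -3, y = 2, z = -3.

-108

(∇f)_3 = ∂f/∂z = -6*y*z^2
At (-3, 2, -3): -108.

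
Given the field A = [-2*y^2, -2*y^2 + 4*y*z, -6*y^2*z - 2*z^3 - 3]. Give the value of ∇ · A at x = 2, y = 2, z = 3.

-74

∂A₁/∂x = 0
∂A₂/∂y = -4*y + 4*z
∂A₃/∂z = -6*y^2 - 6*z^2
∇·A = -6*y^2 - 4*y - 6*z^2 + 4*z
At (2, 2, 3): -74.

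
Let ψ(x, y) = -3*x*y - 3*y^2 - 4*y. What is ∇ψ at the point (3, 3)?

(-9, -31)

∂ψ/∂x = -3*y
∂ψ/∂y = -3*x - 6*y - 4
∇ψ = (-3*y, -3*x - 6*y - 4)
At (3, 3): (-9, -31).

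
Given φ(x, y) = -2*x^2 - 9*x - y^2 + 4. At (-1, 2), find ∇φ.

(-5, -4)

∂φ/∂x = -4*x - 9
∂φ/∂y = -2*y
∇φ = (-4*x - 9, -2*y)
At (-1, 2): (-5, -4).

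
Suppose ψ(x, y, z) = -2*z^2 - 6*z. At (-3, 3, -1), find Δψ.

∂²ψ/∂x² = 0
∂²ψ/∂y² = 0
∂²ψ/∂z² = -4
∇²ψ = -4
At (-3, 3, -1): -4.

-4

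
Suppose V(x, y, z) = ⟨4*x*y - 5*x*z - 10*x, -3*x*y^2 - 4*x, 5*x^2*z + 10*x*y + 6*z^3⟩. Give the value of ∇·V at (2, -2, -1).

49

∂V₁/∂x = 4*y - 5*z - 10
∂V₂/∂y = -6*x*y
∂V₃/∂z = 5*x^2 + 18*z^2
∇·V = 5*x^2 - 6*x*y + 4*y + 18*z^2 - 5*z - 10
At (2, -2, -1): 49.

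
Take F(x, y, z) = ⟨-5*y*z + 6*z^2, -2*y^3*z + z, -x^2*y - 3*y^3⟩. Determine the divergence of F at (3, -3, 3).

-162

∂F₁/∂x = 0
∂F₂/∂y = -6*y^2*z
∂F₃/∂z = 0
∇·F = -6*y^2*z
At (3, -3, 3): -162.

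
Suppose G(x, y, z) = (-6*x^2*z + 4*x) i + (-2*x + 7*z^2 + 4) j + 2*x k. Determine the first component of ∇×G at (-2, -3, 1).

(∇×G)_1 = ∂G₃/∂y − ∂G₂/∂z
= 0 − (14*z)
= -14*z
At (-2, -3, 1): -14.

-14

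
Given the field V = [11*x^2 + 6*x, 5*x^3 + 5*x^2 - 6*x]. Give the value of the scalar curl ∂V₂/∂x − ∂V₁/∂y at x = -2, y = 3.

∂V₂/∂x = 15*x^2 + 10*x - 6
∂V₁/∂y = 0
Scalar curl = 15*x^2 + 10*x - 6
At (-2, 3): 34.

34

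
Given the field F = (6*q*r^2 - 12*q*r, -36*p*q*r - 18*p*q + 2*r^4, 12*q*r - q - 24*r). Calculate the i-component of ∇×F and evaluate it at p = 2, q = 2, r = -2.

(∇×F)_1 = ∂F₃/∂q − ∂F₂/∂r
= 12*r - 1 − (-36*p*q + 8*r^3)
= 36*p*q - 8*r^3 + 12*r - 1
At (2, 2, -2): 183.

183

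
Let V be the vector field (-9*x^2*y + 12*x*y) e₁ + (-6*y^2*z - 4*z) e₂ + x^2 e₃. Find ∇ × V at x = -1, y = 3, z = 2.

(58, 2, 21)

(∇×V)₁ = ∂V₃/∂y − ∂V₂/∂z = 6*y^2 + 4
(∇×V)₂ = ∂V₁/∂z − ∂V₃/∂x = -2*x
(∇×V)₃ = ∂V₂/∂x − ∂V₁/∂y = 9*x^2 - 12*x
∇×V = (6*y^2 + 4, -2*x, 9*x^2 - 12*x)
At (-1, 3, 2): (58, 2, 21).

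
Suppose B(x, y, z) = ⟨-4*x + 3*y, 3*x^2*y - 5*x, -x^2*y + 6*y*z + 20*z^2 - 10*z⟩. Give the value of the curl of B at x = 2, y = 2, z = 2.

(8, 8, 16)

(∇×B)₁ = ∂B₃/∂y − ∂B₂/∂z = -x^2 + 6*z
(∇×B)₂ = ∂B₁/∂z − ∂B₃/∂x = 2*x*y
(∇×B)₃ = ∂B₂/∂x − ∂B₁/∂y = 6*x*y - 8
∇×B = (-x^2 + 6*z, 2*x*y, 6*x*y - 8)
At (2, 2, 2): (8, 8, 16).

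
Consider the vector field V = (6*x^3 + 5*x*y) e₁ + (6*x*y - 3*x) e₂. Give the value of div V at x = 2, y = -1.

79

∂V₁/∂x = 18*x^2 + 5*y
∂V₂/∂y = 6*x
∇·V = 18*x^2 + 6*x + 5*y
At (2, -1): 79.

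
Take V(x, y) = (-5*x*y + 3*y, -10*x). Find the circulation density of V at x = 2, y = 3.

-3

∂V₂/∂x = -10
∂V₁/∂y = -5*x + 3
Scalar curl = 5*x - 13
At (2, 3): -3.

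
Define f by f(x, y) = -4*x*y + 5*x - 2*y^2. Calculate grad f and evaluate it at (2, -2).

∂f/∂x = -4*y + 5
∂f/∂y = -4*x - 4*y
∇f = (-4*y + 5, -4*x - 4*y)
At (2, -2): (13, 0).

(13, 0)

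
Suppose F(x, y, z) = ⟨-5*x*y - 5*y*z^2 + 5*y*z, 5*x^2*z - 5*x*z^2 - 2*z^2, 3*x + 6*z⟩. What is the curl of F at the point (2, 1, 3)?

(∇×F)₁ = ∂F₃/∂y − ∂F₂/∂z = -5*x^2 + 10*x*z + 4*z
(∇×F)₂ = ∂F₁/∂z − ∂F₃/∂x = -10*y*z + 5*y - 3
(∇×F)₃ = ∂F₂/∂x − ∂F₁/∂y = 10*x*z + 5*x - 5*z
∇×F = (-5*x^2 + 10*x*z + 4*z, -10*y*z + 5*y - 3, 10*x*z + 5*x - 5*z)
At (2, 1, 3): (52, -28, 55).

(52, -28, 55)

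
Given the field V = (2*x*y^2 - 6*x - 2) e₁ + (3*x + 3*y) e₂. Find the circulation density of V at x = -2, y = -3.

∂V₂/∂x = 3
∂V₁/∂y = 4*x*y
Scalar curl = -4*x*y + 3
At (-2, -3): -21.

-21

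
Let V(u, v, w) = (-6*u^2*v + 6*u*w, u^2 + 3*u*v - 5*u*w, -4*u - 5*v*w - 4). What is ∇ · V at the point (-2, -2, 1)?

-38

∂V₁/∂u = -12*u*v + 6*w
∂V₂/∂v = 3*u
∂V₃/∂w = -5*v
∇·V = -12*u*v + 3*u - 5*v + 6*w
At (-2, -2, 1): -38.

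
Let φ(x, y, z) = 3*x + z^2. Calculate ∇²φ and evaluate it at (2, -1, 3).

2

∂²φ/∂x² = 0
∂²φ/∂y² = 0
∂²φ/∂z² = 2
∇²φ = 2
At (2, -1, 3): 2.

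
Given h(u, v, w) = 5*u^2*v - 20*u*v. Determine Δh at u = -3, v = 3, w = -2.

∂²h/∂u² = 10*v
∂²h/∂v² = 0
∂²h/∂w² = 0
∇²h = 10*v
At (-3, 3, -2): 30.

30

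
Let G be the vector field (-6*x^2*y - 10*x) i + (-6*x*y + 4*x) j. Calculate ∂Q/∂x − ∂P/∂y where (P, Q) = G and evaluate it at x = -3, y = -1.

∂G₂/∂x = -6*y + 4
∂G₁/∂y = -6*x^2
Scalar curl = 6*x^2 - 6*y + 4
At (-3, -1): 64.

64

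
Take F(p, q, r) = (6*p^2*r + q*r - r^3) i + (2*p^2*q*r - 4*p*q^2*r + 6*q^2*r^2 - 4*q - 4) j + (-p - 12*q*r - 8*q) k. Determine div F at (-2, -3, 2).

-240

∂F₁/∂p = 12*p*r
∂F₂/∂q = 2*p^2*r - 8*p*q*r + 12*q*r^2 - 4
∂F₃/∂r = -12*q
∇·F = 2*p^2*r - 8*p*q*r + 12*p*r + 12*q*r^2 - 12*q - 4
At (-2, -3, 2): -240.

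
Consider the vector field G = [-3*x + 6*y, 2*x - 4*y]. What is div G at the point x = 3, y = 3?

-7

∂G₁/∂x = -3
∂G₂/∂y = -4
∇·G = -7
At (3, 3): -7.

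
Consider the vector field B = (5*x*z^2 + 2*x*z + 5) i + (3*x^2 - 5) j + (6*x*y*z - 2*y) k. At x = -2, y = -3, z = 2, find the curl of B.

(∇×B)₁ = ∂B₃/∂y − ∂B₂/∂z = 6*x*z - 2
(∇×B)₂ = ∂B₁/∂z − ∂B₃/∂x = 10*x*z + 2*x - 6*y*z
(∇×B)₃ = ∂B₂/∂x − ∂B₁/∂y = 6*x
∇×B = (6*x*z - 2, 10*x*z + 2*x - 6*y*z, 6*x)
At (-2, -3, 2): (-26, -8, -12).

(-26, -8, -12)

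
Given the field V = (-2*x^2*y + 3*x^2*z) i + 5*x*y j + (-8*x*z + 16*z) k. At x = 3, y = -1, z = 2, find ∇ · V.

55

∂V₁/∂x = -4*x*y + 6*x*z
∂V₂/∂y = 5*x
∂V₃/∂z = -8*x + 16
∇·V = -4*x*y + 6*x*z - 3*x + 16
At (3, -1, 2): 55.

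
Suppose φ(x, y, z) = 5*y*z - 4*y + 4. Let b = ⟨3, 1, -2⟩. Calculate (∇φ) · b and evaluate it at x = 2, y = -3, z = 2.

∂φ/∂x = 0
∂φ/∂y = 5*z - 4
∂φ/∂z = 5*y
∇φ at (2, -3, 2) = (0, 6, -15)
∇φ · b = (0)(3) + (6)(1) + (-15)(-2) = 36

36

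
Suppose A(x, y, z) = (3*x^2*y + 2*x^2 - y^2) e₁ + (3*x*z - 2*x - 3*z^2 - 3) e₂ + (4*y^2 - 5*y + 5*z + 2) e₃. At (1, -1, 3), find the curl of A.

(∇×A)₁ = ∂A₃/∂y − ∂A₂/∂z = -3*x + 8*y + 6*z - 5
(∇×A)₂ = ∂A₁/∂z − ∂A₃/∂x = 0
(∇×A)₃ = ∂A₂/∂x − ∂A₁/∂y = -3*x^2 + 2*y + 3*z - 2
∇×A = (-3*x + 8*y + 6*z - 5, 0, -3*x^2 + 2*y + 3*z - 2)
At (1, -1, 3): (2, 0, 2).

(2, 0, 2)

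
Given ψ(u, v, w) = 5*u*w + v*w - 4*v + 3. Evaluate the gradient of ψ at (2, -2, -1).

(-5, -5, 8)

∂ψ/∂u = 5*w
∂ψ/∂v = w - 4
∂ψ/∂w = 5*u + v
∇ψ = (5*w, w - 4, 5*u + v)
At (2, -2, -1): (-5, -5, 8).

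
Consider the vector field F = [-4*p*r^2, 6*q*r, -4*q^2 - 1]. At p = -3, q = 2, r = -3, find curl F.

(-28, -72, 0)

(∇×F)₁ = ∂F₃/∂q − ∂F₂/∂r = -14*q
(∇×F)₂ = ∂F₁/∂r − ∂F₃/∂p = -8*p*r
(∇×F)₃ = ∂F₂/∂p − ∂F₁/∂q = 0
∇×F = (-14*q, -8*p*r, 0)
At (-3, 2, -3): (-28, -72, 0).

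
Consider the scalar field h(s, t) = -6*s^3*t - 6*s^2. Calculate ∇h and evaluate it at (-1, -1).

(30, 6)

∂h/∂s = -18*s^2*t - 12*s
∂h/∂t = -6*s^3
∇h = (-18*s^2*t - 12*s, -6*s^3)
At (-1, -1): (30, 6).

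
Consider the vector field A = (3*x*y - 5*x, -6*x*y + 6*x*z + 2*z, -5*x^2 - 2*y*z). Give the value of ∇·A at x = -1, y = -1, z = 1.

0

∂A₁/∂x = 3*y - 5
∂A₂/∂y = -6*x
∂A₃/∂z = -2*y
∇·A = -6*x + y - 5
At (-1, -1, 1): 0.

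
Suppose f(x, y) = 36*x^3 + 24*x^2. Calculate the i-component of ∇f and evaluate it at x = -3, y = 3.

(∇f)_1 = ∂f/∂x = 108*x^2 + 48*x
At (-3, 3): 828.

828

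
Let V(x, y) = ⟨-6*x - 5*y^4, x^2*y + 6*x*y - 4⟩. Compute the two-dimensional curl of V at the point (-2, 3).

∂V₂/∂x = 2*x*y + 6*y
∂V₁/∂y = -20*y^3
Scalar curl = 2*x*y + 20*y^3 + 6*y
At (-2, 3): 546.

546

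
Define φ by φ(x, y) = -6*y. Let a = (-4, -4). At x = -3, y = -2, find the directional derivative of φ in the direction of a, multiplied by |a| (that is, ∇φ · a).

∂φ/∂x = 0
∂φ/∂y = -6
∇φ at (-3, -2) = (0, -6)
∇φ · a = (0)(-4) + (-6)(-4) = 24

24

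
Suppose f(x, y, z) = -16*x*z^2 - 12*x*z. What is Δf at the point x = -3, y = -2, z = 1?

96

∂²f/∂x² = 0
∂²f/∂y² = 0
∂²f/∂z² = -32*x
∇²f = -32*x
At (-3, -2, 1): 96.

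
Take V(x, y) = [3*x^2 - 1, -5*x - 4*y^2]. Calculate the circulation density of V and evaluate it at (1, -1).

-5

∂V₂/∂x = -5
∂V₁/∂y = 0
Scalar curl = -5
At (1, -1): -5.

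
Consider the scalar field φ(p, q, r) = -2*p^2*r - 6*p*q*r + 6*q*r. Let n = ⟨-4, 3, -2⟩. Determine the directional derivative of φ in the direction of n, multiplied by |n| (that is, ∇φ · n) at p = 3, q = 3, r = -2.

-60

∂φ/∂p = -4*p*r - 6*q*r
∂φ/∂q = -6*p*r + 6*r
∂φ/∂r = -2*p^2 - 6*p*q + 6*q
∇φ at (3, 3, -2) = (60, 24, -54)
∇φ · n = (60)(-4) + (24)(3) + (-54)(-2) = -60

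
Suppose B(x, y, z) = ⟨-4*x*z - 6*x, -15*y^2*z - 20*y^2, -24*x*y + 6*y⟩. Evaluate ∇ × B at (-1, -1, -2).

(45, -20, 0)

(∇×B)₁ = ∂B₃/∂y − ∂B₂/∂z = -24*x + 15*y^2 + 6
(∇×B)₂ = ∂B₁/∂z − ∂B₃/∂x = -4*x + 24*y
(∇×B)₃ = ∂B₂/∂x − ∂B₁/∂y = 0
∇×B = (-24*x + 15*y^2 + 6, -4*x + 24*y, 0)
At (-1, -1, -2): (45, -20, 0).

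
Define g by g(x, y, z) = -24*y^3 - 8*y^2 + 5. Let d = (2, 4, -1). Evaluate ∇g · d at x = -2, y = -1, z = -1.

∂g/∂x = 0
∂g/∂y = -72*y^2 - 16*y
∂g/∂z = 0
∇g at (-2, -1, -1) = (0, -56, 0)
∇g · d = (0)(2) + (-56)(4) + (0)(-1) = -224

-224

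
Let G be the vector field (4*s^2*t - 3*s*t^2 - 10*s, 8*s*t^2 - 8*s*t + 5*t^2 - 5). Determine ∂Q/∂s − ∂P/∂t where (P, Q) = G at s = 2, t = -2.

∂G₂/∂s = 8*t^2 - 8*t
∂G₁/∂t = 4*s^2 - 6*s*t
Scalar curl = -4*s^2 + 6*s*t + 8*t^2 - 8*t
At (2, -2): 8.

8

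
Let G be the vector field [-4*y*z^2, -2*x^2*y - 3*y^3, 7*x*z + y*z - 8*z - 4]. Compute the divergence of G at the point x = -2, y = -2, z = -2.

-68

∂G₁/∂x = 0
∂G₂/∂y = -2*x^2 - 9*y^2
∂G₃/∂z = 7*x + y - 8
∇·G = -2*x^2 + 7*x - 9*y^2 + y - 8
At (-2, -2, -2): -68.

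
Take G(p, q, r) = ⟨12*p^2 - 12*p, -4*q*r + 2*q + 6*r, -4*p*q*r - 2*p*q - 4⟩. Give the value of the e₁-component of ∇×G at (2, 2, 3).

(∇×G)_1 = ∂G₃/∂q − ∂G₂/∂r
= -4*p*r - 2*p − (-4*q + 6)
= -4*p*r - 2*p + 4*q - 6
At (2, 2, 3): -26.

-26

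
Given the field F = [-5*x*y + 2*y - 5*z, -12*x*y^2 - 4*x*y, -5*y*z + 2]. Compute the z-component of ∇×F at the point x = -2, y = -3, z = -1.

-108

(∇×F)_3 = ∂F₂/∂x − ∂F₁/∂y
= -12*y^2 - 4*y − (-5*x + 2)
= 5*x - 12*y^2 - 4*y - 2
At (-2, -3, -1): -108.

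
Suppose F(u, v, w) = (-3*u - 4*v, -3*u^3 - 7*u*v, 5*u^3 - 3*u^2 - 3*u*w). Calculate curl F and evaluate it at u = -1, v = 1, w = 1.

(∇×F)₁ = ∂F₃/∂v − ∂F₂/∂w = 0
(∇×F)₂ = ∂F₁/∂w − ∂F₃/∂u = -15*u^2 + 6*u + 3*w
(∇×F)₃ = ∂F₂/∂u − ∂F₁/∂v = -9*u^2 - 7*v + 4
∇×F = (0, -15*u^2 + 6*u + 3*w, -9*u^2 - 7*v + 4)
At (-1, 1, 1): (0, -18, -12).

(0, -18, -12)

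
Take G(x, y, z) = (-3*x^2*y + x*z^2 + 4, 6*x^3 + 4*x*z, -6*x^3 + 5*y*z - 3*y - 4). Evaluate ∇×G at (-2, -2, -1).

(0, 76, 80)

(∇×G)₁ = ∂G₃/∂y − ∂G₂/∂z = -4*x + 5*z - 3
(∇×G)₂ = ∂G₁/∂z − ∂G₃/∂x = 18*x^2 + 2*x*z
(∇×G)₃ = ∂G₂/∂x − ∂G₁/∂y = 21*x^2 + 4*z
∇×G = (-4*x + 5*z - 3, 18*x^2 + 2*x*z, 21*x^2 + 4*z)
At (-2, -2, -1): (0, 76, 80).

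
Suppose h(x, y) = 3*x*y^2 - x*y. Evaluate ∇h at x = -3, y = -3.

∂h/∂x = 3*y^2 - y
∂h/∂y = 6*x*y - x
∇h = (3*y^2 - y, 6*x*y - x)
At (-3, -3): (30, 57).

(30, 57)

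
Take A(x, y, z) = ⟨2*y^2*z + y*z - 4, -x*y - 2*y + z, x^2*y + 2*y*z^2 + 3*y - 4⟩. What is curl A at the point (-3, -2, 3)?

(∇×A)₁ = ∂A₃/∂y − ∂A₂/∂z = x^2 + 2*z^2 + 2
(∇×A)₂ = ∂A₁/∂z − ∂A₃/∂x = -2*x*y + 2*y^2 + y
(∇×A)₃ = ∂A₂/∂x − ∂A₁/∂y = -4*y*z - y - z
∇×A = (x^2 + 2*z^2 + 2, -2*x*y + 2*y^2 + y, -4*y*z - y - z)
At (-3, -2, 3): (29, -6, 23).

(29, -6, 23)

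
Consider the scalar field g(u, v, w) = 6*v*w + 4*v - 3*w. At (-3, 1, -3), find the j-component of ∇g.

-14

(∇g)_2 = ∂g/∂v = 6*w + 4
At (-3, 1, -3): -14.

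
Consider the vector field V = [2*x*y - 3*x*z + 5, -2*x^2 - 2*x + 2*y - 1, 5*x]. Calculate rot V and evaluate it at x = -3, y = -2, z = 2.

(∇×V)₁ = ∂V₃/∂y − ∂V₂/∂z = 0
(∇×V)₂ = ∂V₁/∂z − ∂V₃/∂x = -3*x - 5
(∇×V)₃ = ∂V₂/∂x − ∂V₁/∂y = -6*x - 2
∇×V = (0, -3*x - 5, -6*x - 2)
At (-3, -2, 2): (0, 4, 16).

(0, 4, 16)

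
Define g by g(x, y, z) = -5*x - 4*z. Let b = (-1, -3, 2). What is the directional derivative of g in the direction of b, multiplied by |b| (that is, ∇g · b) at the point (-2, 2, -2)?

∂g/∂x = -5
∂g/∂y = 0
∂g/∂z = -4
∇g at (-2, 2, -2) = (-5, 0, -4)
∇g · b = (-5)(-1) + (0)(-3) + (-4)(2) = -3

-3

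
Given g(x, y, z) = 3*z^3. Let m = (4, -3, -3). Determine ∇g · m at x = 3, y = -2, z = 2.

∂g/∂x = 0
∂g/∂y = 0
∂g/∂z = 9*z^2
∇g at (3, -2, 2) = (0, 0, 36)
∇g · m = (0)(4) + (0)(-3) + (36)(-3) = -108

-108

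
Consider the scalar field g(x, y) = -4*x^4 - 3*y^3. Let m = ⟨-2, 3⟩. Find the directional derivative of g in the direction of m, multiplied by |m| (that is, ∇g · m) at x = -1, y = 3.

-275

∂g/∂x = -16*x^3
∂g/∂y = -9*y^2
∇g at (-1, 3) = (16, -81)
∇g · m = (16)(-2) + (-81)(3) = -275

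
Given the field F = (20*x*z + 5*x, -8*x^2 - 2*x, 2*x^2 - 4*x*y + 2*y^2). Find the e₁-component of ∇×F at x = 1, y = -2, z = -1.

(∇×F)_1 = ∂F₃/∂y − ∂F₂/∂z
= -4*x + 4*y − (0)
= -4*x + 4*y
At (1, -2, -1): -12.

-12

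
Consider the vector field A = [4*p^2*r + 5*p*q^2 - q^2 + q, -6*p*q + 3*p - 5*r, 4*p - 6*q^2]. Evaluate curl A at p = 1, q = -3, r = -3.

(41, 0, 44)

(∇×A)₁ = ∂A₃/∂q − ∂A₂/∂r = -12*q + 5
(∇×A)₂ = ∂A₁/∂r − ∂A₃/∂p = 4*p^2 - 4
(∇×A)₃ = ∂A₂/∂p − ∂A₁/∂q = -10*p*q - 4*q + 2
∇×A = (-12*q + 5, 4*p^2 - 4, -10*p*q - 4*q + 2)
At (1, -3, -3): (41, 0, 44).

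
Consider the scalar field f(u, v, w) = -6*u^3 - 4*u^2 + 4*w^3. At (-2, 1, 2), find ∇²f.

∂²f/∂u² = -4*(9*u + 2)
∂²f/∂v² = 0
∂²f/∂w² = 24*w
∇²f = -36*u + 24*w - 8
At (-2, 1, 2): 112.

112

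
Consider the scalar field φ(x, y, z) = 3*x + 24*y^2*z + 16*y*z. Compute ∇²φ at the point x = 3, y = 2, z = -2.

∂²φ/∂x² = 0
∂²φ/∂y² = 48*z
∂²φ/∂z² = 0
∇²φ = 48*z
At (3, 2, -2): -96.

-96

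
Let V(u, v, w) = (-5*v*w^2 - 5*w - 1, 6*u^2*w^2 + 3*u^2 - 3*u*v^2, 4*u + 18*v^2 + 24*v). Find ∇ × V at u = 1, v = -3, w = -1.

(-72, -39, -4)

(∇×V)₁ = ∂V₃/∂v − ∂V₂/∂w = -12*u^2*w + 36*v + 24
(∇×V)₂ = ∂V₁/∂w − ∂V₃/∂u = -10*v*w - 9
(∇×V)₃ = ∂V₂/∂u − ∂V₁/∂v = 12*u*w^2 + 6*u - 3*v^2 + 5*w^2
∇×V = (-12*u^2*w + 36*v + 24, -10*v*w - 9, 12*u*w^2 + 6*u - 3*v^2 + 5*w^2)
At (1, -3, -1): (-72, -39, -4).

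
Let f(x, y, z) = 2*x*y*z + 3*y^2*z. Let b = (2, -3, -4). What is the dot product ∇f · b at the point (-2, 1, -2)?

∂f/∂x = 2*y*z
∂f/∂y = 2*x*z + 6*y*z
∂f/∂z = 2*x*y + 3*y^2
∇f at (-2, 1, -2) = (-4, -4, -1)
∇f · b = (-4)(2) + (-4)(-3) + (-1)(-4) = 8

8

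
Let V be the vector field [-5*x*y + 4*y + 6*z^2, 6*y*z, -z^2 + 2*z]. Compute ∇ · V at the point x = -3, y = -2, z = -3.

∂V₁/∂x = -5*y
∂V₂/∂y = 6*z
∂V₃/∂z = -2*z + 2
∇·V = -5*y + 4*z + 2
At (-3, -2, -3): 0.

0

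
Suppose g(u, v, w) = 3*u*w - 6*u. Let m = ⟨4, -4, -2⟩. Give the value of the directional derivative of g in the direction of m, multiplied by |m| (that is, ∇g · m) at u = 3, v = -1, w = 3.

∂g/∂u = 3*w - 6
∂g/∂v = 0
∂g/∂w = 3*u
∇g at (3, -1, 3) = (3, 0, 9)
∇g · m = (3)(4) + (0)(-4) + (9)(-2) = -6

-6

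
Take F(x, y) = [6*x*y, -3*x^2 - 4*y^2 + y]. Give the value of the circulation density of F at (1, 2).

-12

∂F₂/∂x = -6*x
∂F₁/∂y = 6*x
Scalar curl = -12*x
At (1, 2): -12.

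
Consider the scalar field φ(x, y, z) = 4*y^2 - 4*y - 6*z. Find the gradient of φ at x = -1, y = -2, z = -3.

(0, -20, -6)

∂φ/∂x = 0
∂φ/∂y = 8*y - 4
∂φ/∂z = -6
∇φ = (0, 8*y - 4, -6)
At (-1, -2, -3): (0, -20, -6).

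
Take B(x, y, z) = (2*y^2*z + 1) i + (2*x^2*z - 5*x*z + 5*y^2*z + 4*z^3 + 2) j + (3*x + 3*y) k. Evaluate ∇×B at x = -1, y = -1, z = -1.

(-21, -1, 5)

(∇×B)₁ = ∂B₃/∂y − ∂B₂/∂z = -2*x^2 + 5*x - 5*y^2 - 12*z^2 + 3
(∇×B)₂ = ∂B₁/∂z − ∂B₃/∂x = 2*y^2 - 3
(∇×B)₃ = ∂B₂/∂x − ∂B₁/∂y = 4*x*z - 4*y*z - 5*z
∇×B = (-2*x^2 + 5*x - 5*y^2 - 12*z^2 + 3, 2*y^2 - 3, 4*x*z - 4*y*z - 5*z)
At (-1, -1, -1): (-21, -1, 5).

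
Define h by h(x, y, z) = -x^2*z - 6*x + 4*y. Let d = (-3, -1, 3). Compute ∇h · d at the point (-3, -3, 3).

∂h/∂x = -2*x*z - 6
∂h/∂y = 4
∂h/∂z = -x^2
∇h at (-3, -3, 3) = (12, 4, -9)
∇h · d = (12)(-3) + (4)(-1) + (-9)(3) = -67

-67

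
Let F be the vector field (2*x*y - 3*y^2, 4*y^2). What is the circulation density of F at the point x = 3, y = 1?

∂F₂/∂x = 0
∂F₁/∂y = 2*x - 6*y
Scalar curl = -2*x + 6*y
At (3, 1): 0.

0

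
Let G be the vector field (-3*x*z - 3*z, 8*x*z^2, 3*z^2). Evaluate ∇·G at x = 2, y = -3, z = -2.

∂G₁/∂x = -3*z
∂G₂/∂y = 0
∂G₃/∂z = 6*z
∇·G = 3*z
At (2, -3, -2): -6.

-6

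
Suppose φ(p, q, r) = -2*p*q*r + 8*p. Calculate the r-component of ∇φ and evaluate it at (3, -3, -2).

18

(∇φ)_3 = ∂φ/∂r = -2*p*q
At (3, -3, -2): 18.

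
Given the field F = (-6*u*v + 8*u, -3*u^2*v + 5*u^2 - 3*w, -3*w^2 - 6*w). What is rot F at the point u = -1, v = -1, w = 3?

(∇×F)₁ = ∂F₃/∂v − ∂F₂/∂w = 3
(∇×F)₂ = ∂F₁/∂w − ∂F₃/∂u = 0
(∇×F)₃ = ∂F₂/∂u − ∂F₁/∂v = -6*u*v + 16*u
∇×F = (3, 0, -6*u*v + 16*u)
At (-1, -1, 3): (3, 0, -22).

(3, 0, -22)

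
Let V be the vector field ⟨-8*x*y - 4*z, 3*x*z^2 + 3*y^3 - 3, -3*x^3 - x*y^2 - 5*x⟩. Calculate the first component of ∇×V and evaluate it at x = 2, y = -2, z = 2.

-16

(∇×V)_1 = ∂V₃/∂y − ∂V₂/∂z
= -2*x*y − (6*x*z)
= -2*x*y - 6*x*z
At (2, -2, 2): -16.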